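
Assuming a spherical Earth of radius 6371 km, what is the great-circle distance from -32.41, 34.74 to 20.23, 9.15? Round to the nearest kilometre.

6455 km

Δλ = 9.15 − 34.74 = -25.59°.
Δφ = 20.23 − -32.41 = 52.64°.
a = sin²(Δφ/2) + cos φ₁ · cos φ₂ · sin²(Δλ/2) = 0.235442.
c = 2·atan2(√a, √(1−a)) = 1.01324 rad → d = 6371·c ≈ 6455.33 km.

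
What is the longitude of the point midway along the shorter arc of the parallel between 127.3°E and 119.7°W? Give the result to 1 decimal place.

Signed shortest Δλ from +127.3° to -119.7° is +113.0°.
Midpoint longitude = +127.3° + (+113.0°)/2 = +127.3° + 56.5° = +183.8°.
Normalise into (−180°, 180°]: -176.2°.
(The naïve average (+127.3 + -119.7)/2 = 3.8° is on the wrong side of the globe.)

176.2°W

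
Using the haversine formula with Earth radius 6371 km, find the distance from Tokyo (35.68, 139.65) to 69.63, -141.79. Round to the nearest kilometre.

5885 km

Δλ = -141.79 − 139.65 = -281.44°; wrapped into (−180°, 180°]: 78.56°.
Δφ = 69.63 − 35.68 = 33.95°.
a = sin²(Δφ/2) + cos φ₁ · cos φ₂ · sin²(Δλ/2) = 0.198569.
c = 2·atan2(√a, √(1−a)) = 0.92371 rad → d = 6371·c ≈ 5884.97 km.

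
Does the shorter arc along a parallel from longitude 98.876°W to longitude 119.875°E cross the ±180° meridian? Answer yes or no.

Yes

Naïve |119.875 − -98.876| = 218.751° > 180°, so the shorter arc goes the other way round — across 180°.
Signed shortest Δλ = ((119.875 − -98.876 + 180) mod 360) − 180 = -141.249°.
Going west by 141.249° from -98.876° passes through 180° before reaching +119.875°.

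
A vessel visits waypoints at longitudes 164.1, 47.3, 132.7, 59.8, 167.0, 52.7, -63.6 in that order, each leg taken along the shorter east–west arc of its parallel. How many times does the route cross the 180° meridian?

0

Leg 1: +164.1° → +47.3°, shortest Δλ = -116.8° (west) — does not cross 180°.
Leg 2: +47.3° → +132.7°, shortest Δλ = 85.4° (east) — does not cross 180°.
Leg 3: +132.7° → +59.8°, shortest Δλ = -72.9° (west) — does not cross 180°.
Leg 4: +59.8° → +167.0°, shortest Δλ = 107.2° (east) — does not cross 180°.
Leg 5: +167.0° → +52.7°, shortest Δλ = -114.3° (west) — does not cross 180°.
Leg 6: +52.7° → -63.6°, shortest Δλ = -116.3° (west) — does not cross 180°.
Total crossings: 0.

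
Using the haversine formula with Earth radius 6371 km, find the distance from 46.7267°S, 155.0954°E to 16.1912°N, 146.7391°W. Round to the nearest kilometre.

9086 km

Δλ = -146.7391 − 155.0954 = -301.8345°; wrapped into (−180°, 180°]: 58.1655°.
Δφ = 16.1912 − -46.7267 = 62.9179°.
a = sin²(Δφ/2) + cos φ₁ · cos φ₂ · sin²(Δλ/2) = 0.427898.
c = 2·atan2(√a, √(1−a)) = 1.42609 rad → d = 6371·c ≈ 9085.61 km.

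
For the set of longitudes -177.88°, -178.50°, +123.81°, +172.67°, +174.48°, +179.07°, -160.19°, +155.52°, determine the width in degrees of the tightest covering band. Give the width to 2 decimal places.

Sort the longitudes: -178.50°, -177.88°, -160.19°, +123.81°, +155.52°, +172.67°, +174.48°, +179.07°.
Eastward gaps between consecutive values (wrapping around): 0.62°, 17.69°, 284.00°, 31.71°, 17.15°, 1.81°, 4.59°, 2.43°.
Largest gap = 284.00° ⇒ minimal covering band is its complement: 360° − 284.00° = 76.00°.
Band runs from +123.81° eastward to -160.19°, crossing the antimeridian.

76.00°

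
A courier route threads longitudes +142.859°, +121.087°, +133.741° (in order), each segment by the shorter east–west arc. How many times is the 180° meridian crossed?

Leg 1: +142.859° → +121.087°, shortest Δλ = -21.772° (west) — does not cross 180°.
Leg 2: +121.087° → +133.741°, shortest Δλ = 12.654° (east) — does not cross 180°.
Total crossings: 0.

0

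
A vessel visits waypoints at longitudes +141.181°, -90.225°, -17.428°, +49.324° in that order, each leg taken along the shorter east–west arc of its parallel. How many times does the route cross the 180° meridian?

1

Leg 1: +141.181° → -90.225°, shortest Δλ = 128.594° (east) — crosses 180°.
Leg 2: -90.225° → -17.428°, shortest Δλ = 72.797° (east) — does not cross 180°.
Leg 3: -17.428° → +49.324°, shortest Δλ = 66.752° (east) — does not cross 180°.
Total crossings: 1.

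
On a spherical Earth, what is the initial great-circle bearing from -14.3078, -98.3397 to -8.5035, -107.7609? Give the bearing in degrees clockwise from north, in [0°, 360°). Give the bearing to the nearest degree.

301°

Δλ = -107.7609 − -98.3397 = -9.4212°.
θ = atan2( sin Δλ · cos φ₂ , cos φ₁ · sin φ₂ − sin φ₁ · cos φ₂ · cos Δλ )
  = atan2(-0.16189, 0.09783) = -58.855° → normalised to [0°, 360°): 301.145°.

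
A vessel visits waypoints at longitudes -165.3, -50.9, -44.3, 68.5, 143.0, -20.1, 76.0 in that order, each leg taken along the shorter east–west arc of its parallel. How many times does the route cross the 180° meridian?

0

Leg 1: -165.3° → -50.9°, shortest Δλ = 114.4° (east) — does not cross 180°.
Leg 2: -50.9° → -44.3°, shortest Δλ = 6.6° (east) — does not cross 180°.
Leg 3: -44.3° → +68.5°, shortest Δλ = 112.8° (east) — does not cross 180°.
Leg 4: +68.5° → +143.0°, shortest Δλ = 74.5° (east) — does not cross 180°.
Leg 5: +143.0° → -20.1°, shortest Δλ = -163.1° (west) — does not cross 180°.
Leg 6: -20.1° → +76.0°, shortest Δλ = 96.1° (east) — does not cross 180°.
Total crossings: 0.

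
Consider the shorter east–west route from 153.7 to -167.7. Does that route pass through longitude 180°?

Naïve |-167.7 − 153.7| = 321.4° > 180°, so the shorter arc goes the other way round — across 180°.
Signed shortest Δλ = ((-167.7 − 153.7 + 180) mod 360) − 180 = 38.6°.
Going east by 38.6° from +153.7° passes through 180° before reaching -167.7°.

Yes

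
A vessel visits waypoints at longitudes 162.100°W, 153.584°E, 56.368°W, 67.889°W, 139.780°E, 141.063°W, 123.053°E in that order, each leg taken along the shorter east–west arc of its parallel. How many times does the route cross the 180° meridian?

Leg 1: -162.100° → +153.584°, shortest Δλ = -44.316° (west) — crosses 180°.
Leg 2: +153.584° → -56.368°, shortest Δλ = 150.048° (east) — crosses 180°.
Leg 3: -56.368° → -67.889°, shortest Δλ = -11.521° (west) — does not cross 180°.
Leg 4: -67.889° → +139.780°, shortest Δλ = -152.331° (west) — crosses 180°.
Leg 5: +139.780° → -141.063°, shortest Δλ = 79.157° (east) — crosses 180°.
Leg 6: -141.063° → +123.053°, shortest Δλ = -95.884° (west) — crosses 180°.
Total crossings: 5.

5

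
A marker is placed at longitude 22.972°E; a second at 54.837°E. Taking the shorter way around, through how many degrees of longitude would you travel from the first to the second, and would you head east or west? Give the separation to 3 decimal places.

Raw difference: 54.837 − 22.972 = 31.865°.
Normalise into (−180°, 180°]: 31.865° stays 31.865°.
Positive ⇒ the second point lies to the east; separation 31.865°.

31.865° east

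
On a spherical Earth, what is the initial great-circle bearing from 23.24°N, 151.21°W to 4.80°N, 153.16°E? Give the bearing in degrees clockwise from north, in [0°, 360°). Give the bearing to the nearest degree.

Δλ = 153.16 − -151.21 = 304.37°; wrapped into (−180°, 180°]: -55.63°.
θ = atan2( sin Δλ · cos φ₂ , cos φ₁ · sin φ₂ − sin φ₁ · cos φ₂ · cos Δλ )
  = atan2(-0.82251, -0.14509) = -100.004° → normalised to [0°, 360°): 259.996°.

260°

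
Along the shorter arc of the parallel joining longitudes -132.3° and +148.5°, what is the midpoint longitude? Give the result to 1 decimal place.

-171.9°

Signed shortest Δλ from -132.3° to +148.5° is -79.2°.
Midpoint longitude = -132.3° + (-79.2°)/2 = -132.3° − 39.6° = -171.9°.
(The naïve average (-132.3 + +148.5)/2 = 8.1° is on the wrong side of the globe.)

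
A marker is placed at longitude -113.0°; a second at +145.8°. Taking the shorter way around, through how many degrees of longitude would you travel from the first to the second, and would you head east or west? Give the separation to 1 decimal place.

101.2° west

Raw difference: 145.8 − -113.0 = 258.8°.
Normalise into (−180°, 180°]: 258.8° − 360° = -101.2°.
Negative ⇒ the second point lies to the west; separation 101.2°.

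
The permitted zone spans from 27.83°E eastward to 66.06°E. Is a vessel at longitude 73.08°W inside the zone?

Band width going east from +27.83° to +66.06°: ((66.06 − 27.83) mod 360) = 38.23°.
Offset of -73.08° east of the west edge: ((-73.08 − 27.83) mod 360) = 259.09°.
259.09° > 38.23° ⇒ outside.

No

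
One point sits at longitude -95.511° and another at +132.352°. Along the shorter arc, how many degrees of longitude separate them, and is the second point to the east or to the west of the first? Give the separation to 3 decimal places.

132.137° west

Raw difference: 132.352 − -95.511 = 227.863°.
Normalise into (−180°, 180°]: 227.863° − 360° = -132.137°.
Negative ⇒ the second point lies to the west; separation 132.137°.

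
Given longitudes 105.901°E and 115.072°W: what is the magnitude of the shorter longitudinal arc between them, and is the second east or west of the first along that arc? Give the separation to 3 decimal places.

Raw difference: -115.072 − 105.901 = -220.973°.
Normalise into (−180°, 180°]: -220.973° + 360° = 139.027°.
Positive ⇒ the second point lies to the east; separation 139.027°.

139.027° east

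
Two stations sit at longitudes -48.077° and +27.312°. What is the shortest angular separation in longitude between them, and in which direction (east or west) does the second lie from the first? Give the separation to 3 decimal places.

75.389° east

Raw difference: 27.312 − -48.077 = 75.389°.
Normalise into (−180°, 180°]: 75.389° stays 75.389°.
Positive ⇒ the second point lies to the east; separation 75.389°.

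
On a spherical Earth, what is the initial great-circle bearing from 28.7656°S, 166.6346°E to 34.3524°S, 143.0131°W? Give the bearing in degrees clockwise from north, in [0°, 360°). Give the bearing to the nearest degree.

111°

Δλ = -143.0131 − 166.6346 = -309.6477°; wrapped into (−180°, 180°]: 50.3523°.
θ = atan2( sin Δλ · cos φ₂ , cos φ₁ · sin φ₂ − sin φ₁ · cos φ₂ · cos Δλ )
  = atan2(0.63568, -0.24115) = 110.774° → normalised to [0°, 360°): 110.774°.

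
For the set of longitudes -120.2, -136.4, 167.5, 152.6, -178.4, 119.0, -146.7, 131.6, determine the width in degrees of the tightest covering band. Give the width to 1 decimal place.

Sort the longitudes: -178.4°, -146.7°, -136.4°, -120.2°, +119.0°, +131.6°, +152.6°, +167.5°.
Eastward gaps between consecutive values (wrapping around): 31.7°, 10.3°, 16.2°, 239.2°, 12.6°, 21.0°, 14.9°, 14.1°.
Largest gap = 239.2° ⇒ minimal covering band is its complement: 360° − 239.2° = 120.8°.
Band runs from +119.0° eastward to -120.2°, crossing the antimeridian.

120.8°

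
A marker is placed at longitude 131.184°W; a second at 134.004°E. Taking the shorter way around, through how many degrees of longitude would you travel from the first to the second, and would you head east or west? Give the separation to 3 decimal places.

Raw difference: 134.004 − -131.184 = 265.188°.
Normalise into (−180°, 180°]: 265.188° − 360° = -94.812°.
Negative ⇒ the second point lies to the west; separation 94.812°.

94.812° west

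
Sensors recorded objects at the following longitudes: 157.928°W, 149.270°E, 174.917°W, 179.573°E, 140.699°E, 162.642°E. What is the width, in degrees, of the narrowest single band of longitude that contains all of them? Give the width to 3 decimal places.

Sort the longitudes: -174.917°, -157.928°, +140.699°, +149.270°, +162.642°, +179.573°.
Eastward gaps between consecutive values (wrapping around): 16.989°, 298.627°, 8.571°, 13.372°, 16.931°, 5.510°.
Largest gap = 298.627° ⇒ minimal covering band is its complement: 360° − 298.627° = 61.373°.
Band runs from +140.699° eastward to -157.928°, crossing the antimeridian.

61.373°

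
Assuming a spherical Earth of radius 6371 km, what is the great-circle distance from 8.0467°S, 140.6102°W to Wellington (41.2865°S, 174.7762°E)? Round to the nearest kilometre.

5731 km

Δλ = 174.7762 − -140.6102 = 315.3864°; wrapped into (−180°, 180°]: -44.6136°.
Δφ = -41.2865 − -8.0467 = -33.2398°.
a = sin²(Δφ/2) + cos φ₁ · cos φ₂ · sin²(Δλ/2) = 0.189000.
c = 2·atan2(√a, √(1−a)) = 0.89950 rad → d = 6371·c ≈ 5730.72 km.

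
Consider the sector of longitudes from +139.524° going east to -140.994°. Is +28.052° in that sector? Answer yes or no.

Band width going east from +139.524° to -140.994°: ((-140.994 − 139.524) mod 360) = 79.482°.
Offset of +28.052° east of the west edge: ((28.052 − 139.524) mod 360) = 248.528°.
248.528° > 79.482° ⇒ outside.

No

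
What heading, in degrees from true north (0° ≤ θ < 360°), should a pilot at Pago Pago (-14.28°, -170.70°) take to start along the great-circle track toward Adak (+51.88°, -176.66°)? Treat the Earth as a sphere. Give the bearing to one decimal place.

356.0°

Δλ = -176.66 − -170.70 = -5.96°.
θ = atan2( sin Δλ · cos φ₂ , cos φ₁ · sin φ₂ − sin φ₁ · cos φ₂ · cos Δλ )
  = atan2(-0.06410, 0.91385) = -4.012° → normalised to [0°, 360°): 355.988°.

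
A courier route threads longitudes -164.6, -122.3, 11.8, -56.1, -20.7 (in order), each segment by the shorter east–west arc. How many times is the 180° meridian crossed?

0

Leg 1: -164.6° → -122.3°, shortest Δλ = 42.3° (east) — does not cross 180°.
Leg 2: -122.3° → +11.8°, shortest Δλ = 134.1° (east) — does not cross 180°.
Leg 3: +11.8° → -56.1°, shortest Δλ = -67.9° (west) — does not cross 180°.
Leg 4: -56.1° → -20.7°, shortest Δλ = 35.4° (east) — does not cross 180°.
Total crossings: 0.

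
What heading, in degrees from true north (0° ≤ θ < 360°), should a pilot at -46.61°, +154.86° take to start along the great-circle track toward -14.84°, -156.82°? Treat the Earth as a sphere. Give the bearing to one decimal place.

68.0°

Δλ = -156.82 − 154.86 = -311.68°; wrapped into (−180°, 180°]: 48.32°.
θ = atan2( sin Δλ · cos φ₂ , cos φ₁ · sin φ₂ − sin φ₁ · cos φ₂ · cos Δλ )
  = atan2(0.72196, 0.29117) = 68.036° → normalised to [0°, 360°): 68.036°.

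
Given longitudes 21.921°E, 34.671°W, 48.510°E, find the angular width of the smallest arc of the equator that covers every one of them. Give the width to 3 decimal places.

Sort the longitudes: -34.671°, +21.921°, +48.510°.
Eastward gaps between consecutive values (wrapping around): 56.592°, 26.589°, 276.819°.
Largest gap = 276.819° ⇒ minimal covering band is its complement: 360° − 276.819° = 83.181°.
Band runs from -34.671° eastward to +48.510°.

83.181°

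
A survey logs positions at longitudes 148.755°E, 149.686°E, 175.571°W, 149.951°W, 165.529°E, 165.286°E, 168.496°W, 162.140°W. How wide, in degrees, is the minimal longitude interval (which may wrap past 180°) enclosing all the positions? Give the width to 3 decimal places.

Sort the longitudes: -175.571°, -168.496°, -162.140°, -149.951°, +148.755°, +149.686°, +165.286°, +165.529°.
Eastward gaps between consecutive values (wrapping around): 7.075°, 6.356°, 12.189°, 298.706°, 0.931°, 15.600°, 0.243°, 18.900°.
Largest gap = 298.706° ⇒ minimal covering band is its complement: 360° − 298.706° = 61.294°.
Band runs from +148.755° eastward to -149.951°, crossing the antimeridian.

61.294°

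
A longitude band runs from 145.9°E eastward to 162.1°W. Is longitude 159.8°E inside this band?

Band width going east from +145.9° to -162.1°: ((-162.1 − 145.9) mod 360) = 52.0°.
Offset of +159.8° east of the west edge: ((159.8 − 145.9) mod 360) = 13.9°.
13.9° ≤ 52.0° ⇒ inside.

Yes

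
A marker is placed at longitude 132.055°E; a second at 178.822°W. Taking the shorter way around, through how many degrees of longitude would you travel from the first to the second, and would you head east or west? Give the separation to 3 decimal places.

49.123° east

Raw difference: -178.822 − 132.055 = -310.877°.
Normalise into (−180°, 180°]: -310.877° + 360° = 49.123°.
Positive ⇒ the second point lies to the east; separation 49.123°.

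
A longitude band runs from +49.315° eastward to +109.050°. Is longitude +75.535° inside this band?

Band width going east from +49.315° to +109.050°: ((109.050 − 49.315) mod 360) = 59.735°.
Offset of +75.535° east of the west edge: ((75.535 − 49.315) mod 360) = 26.220°.
26.220° ≤ 59.735° ⇒ inside.

Yes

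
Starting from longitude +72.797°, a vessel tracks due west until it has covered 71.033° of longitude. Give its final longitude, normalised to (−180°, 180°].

+1.764°

Start at +72.797°; shift −71.033° → +1.764°.
+1.764° already lies in (−180°, 180°].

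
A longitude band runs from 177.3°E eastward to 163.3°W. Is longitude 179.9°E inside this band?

Band width going east from +177.3° to -163.3°: ((-163.3 − 177.3) mod 360) = 19.4°.
Offset of +179.9° east of the west edge: ((179.9 − 177.3) mod 360) = 2.6°.
2.6° ≤ 19.4° ⇒ inside.

Yes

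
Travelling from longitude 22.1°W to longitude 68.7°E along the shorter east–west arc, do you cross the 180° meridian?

No

Signed shortest Δλ = ((68.7 − -22.1 + 180) mod 360) − 180 = 90.8°.
Going east by 90.8° from -22.1° reaches +68.7° without touching 180°.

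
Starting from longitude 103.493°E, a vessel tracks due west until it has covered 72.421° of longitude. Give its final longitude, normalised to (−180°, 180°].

31.072°E

Start at +103.493°; shift −72.421° → +31.072°.
+31.072° already lies in (−180°, 180°].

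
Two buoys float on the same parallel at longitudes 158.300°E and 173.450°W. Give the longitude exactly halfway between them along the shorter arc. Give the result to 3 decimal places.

Signed shortest Δλ from +158.300° to -173.450° is +28.250°.
Midpoint longitude = +158.300° + (+28.250°)/2 = +158.300° + 14.125° = +172.425°.
(The naïve average (+158.300 + -173.450)/2 = -7.575° is on the wrong side of the globe.)

172.425°E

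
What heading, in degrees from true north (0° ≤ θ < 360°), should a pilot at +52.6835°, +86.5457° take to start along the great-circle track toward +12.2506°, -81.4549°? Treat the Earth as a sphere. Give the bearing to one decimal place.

Δλ = -81.4549 − 86.5457 = -168.0006°.
θ = atan2( sin Δλ · cos φ₂ , cos φ₁ · sin φ₂ − sin φ₁ · cos φ₂ · cos Δλ )
  = atan2(-0.20317, 0.88884) = -12.875° → normalised to [0°, 360°): 347.125°.

347.1°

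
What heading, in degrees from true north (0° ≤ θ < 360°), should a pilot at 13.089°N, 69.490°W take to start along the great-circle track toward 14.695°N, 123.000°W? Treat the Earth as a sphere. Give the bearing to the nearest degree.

279°

Δλ = -123.000 − -69.490 = -53.510°.
θ = atan2( sin Δλ · cos φ₂ , cos φ₁ · sin φ₂ − sin φ₁ · cos φ₂ · cos Δλ )
  = atan2(-0.77766, 0.11681) = -81.457° → normalised to [0°, 360°): 278.543°.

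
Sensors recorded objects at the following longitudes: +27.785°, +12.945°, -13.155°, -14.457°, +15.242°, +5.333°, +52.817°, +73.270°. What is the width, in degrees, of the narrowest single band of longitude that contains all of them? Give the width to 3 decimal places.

87.727°

Sort the longitudes: -14.457°, -13.155°, +5.333°, +12.945°, +15.242°, +27.785°, +52.817°, +73.270°.
Eastward gaps between consecutive values (wrapping around): 1.302°, 18.488°, 7.612°, 2.297°, 12.543°, 25.032°, 20.453°, 272.273°.
Largest gap = 272.273° ⇒ minimal covering band is its complement: 360° − 272.273° = 87.727°.
Band runs from -14.457° eastward to +73.270°.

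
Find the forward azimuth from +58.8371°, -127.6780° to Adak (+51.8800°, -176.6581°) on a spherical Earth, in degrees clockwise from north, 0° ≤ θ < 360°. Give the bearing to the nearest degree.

277°

Δλ = -176.6581 − -127.6780 = -48.9801°.
θ = atan2( sin Δλ · cos φ₂ , cos φ₁ · sin φ₂ − sin φ₁ · cos φ₂ · cos Δλ )
  = atan2(-0.46575, 0.06042) = -82.609° → normalised to [0°, 360°): 277.391°.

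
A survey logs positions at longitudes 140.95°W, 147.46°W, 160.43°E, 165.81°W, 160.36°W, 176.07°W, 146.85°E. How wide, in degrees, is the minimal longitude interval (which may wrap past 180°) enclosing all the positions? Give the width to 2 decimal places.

72.20°

Sort the longitudes: -176.07°, -165.81°, -160.36°, -147.46°, -140.95°, +146.85°, +160.43°.
Eastward gaps between consecutive values (wrapping around): 10.26°, 5.45°, 12.90°, 6.51°, 287.80°, 13.58°, 23.50°.
Largest gap = 287.80° ⇒ minimal covering band is its complement: 360° − 287.80° = 72.20°.
Band runs from +146.85° eastward to -140.95°, crossing the antimeridian.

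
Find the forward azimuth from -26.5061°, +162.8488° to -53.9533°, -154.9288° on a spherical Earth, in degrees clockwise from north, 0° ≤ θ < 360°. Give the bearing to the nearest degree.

143°

Δλ = -154.9288 − 162.8488 = -317.7776°; wrapped into (−180°, 180°]: 42.2224°.
θ = atan2( sin Δλ · cos φ₂ , cos φ₁ · sin φ₂ − sin φ₁ · cos φ₂ · cos Δλ )
  = atan2(0.39544, -0.52907) = 143.225° → normalised to [0°, 360°): 143.225°.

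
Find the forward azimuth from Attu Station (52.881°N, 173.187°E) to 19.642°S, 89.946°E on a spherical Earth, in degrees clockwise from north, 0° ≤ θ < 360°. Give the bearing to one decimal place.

252.7°

Δλ = 89.946 − 173.187 = -83.241°.
θ = atan2( sin Δλ · cos φ₂ , cos φ₁ · sin φ₂ − sin φ₁ · cos φ₂ · cos Δλ )
  = atan2(-0.93527, -0.29124) = -107.296° → normalised to [0°, 360°): 252.704°.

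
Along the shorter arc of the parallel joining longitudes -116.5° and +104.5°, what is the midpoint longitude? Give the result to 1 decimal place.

Signed shortest Δλ from -116.5° to +104.5° is -139.0°.
Midpoint longitude = -116.5° + (-139.0°)/2 = -116.5° − 69.5° = -186.0°.
Normalise into (−180°, 180°]: +174.0°.
(The naïve average (-116.5 + +104.5)/2 = -6.0° is on the wrong side of the globe.)

+174.0°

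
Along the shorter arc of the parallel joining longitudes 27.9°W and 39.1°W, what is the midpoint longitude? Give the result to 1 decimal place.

33.5°W

Signed shortest Δλ from -27.9° to -39.1° is -11.2°.
Midpoint longitude = -27.9° + (-11.2°)/2 = -27.9° − 5.6° = -33.5°.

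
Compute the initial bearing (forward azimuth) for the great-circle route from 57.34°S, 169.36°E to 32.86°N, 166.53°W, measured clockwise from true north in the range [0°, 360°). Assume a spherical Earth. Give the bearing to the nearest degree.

20°

Δλ = -166.53 − 169.36 = -335.89°; wrapped into (−180°, 180°]: 24.11°.
θ = atan2( sin Δλ · cos φ₂ , cos φ₁ · sin φ₂ − sin φ₁ · cos φ₂ · cos Δλ )
  = atan2(0.34313, 0.93830) = 20.087° → normalised to [0°, 360°): 20.087°.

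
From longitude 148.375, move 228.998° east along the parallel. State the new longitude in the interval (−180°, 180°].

+17.373°

Start at +148.375°; shift +228.998° → +377.373°.
+377.373° lies outside (−180°, 180°]; subtract 360° → +17.373°.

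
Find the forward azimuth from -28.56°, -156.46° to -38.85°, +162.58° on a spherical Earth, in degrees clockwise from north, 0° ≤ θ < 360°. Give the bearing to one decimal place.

Δλ = 162.58 − -156.46 = 319.04°; wrapped into (−180°, 180°]: -40.96°.
θ = atan2( sin Δλ · cos φ₂ , cos φ₁ · sin φ₂ − sin φ₁ · cos φ₂ · cos Δλ )
  = atan2(-0.51052, -0.26979) = -117.854° → normalised to [0°, 360°): 242.146°.

242.1°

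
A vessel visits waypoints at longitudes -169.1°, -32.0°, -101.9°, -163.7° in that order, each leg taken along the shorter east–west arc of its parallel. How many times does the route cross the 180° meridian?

Leg 1: -169.1° → -32.0°, shortest Δλ = 137.1° (east) — does not cross 180°.
Leg 2: -32.0° → -101.9°, shortest Δλ = -69.9° (west) — does not cross 180°.
Leg 3: -101.9° → -163.7°, shortest Δλ = -61.8° (west) — does not cross 180°.
Total crossings: 0.

0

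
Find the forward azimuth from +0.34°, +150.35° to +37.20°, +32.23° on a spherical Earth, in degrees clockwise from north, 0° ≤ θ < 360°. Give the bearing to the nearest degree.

Δλ = 32.23 − 150.35 = -118.12°.
θ = atan2( sin Δλ · cos φ₂ , cos φ₁ · sin φ₂ − sin φ₁ · cos φ₂ · cos Δλ )
  = atan2(-0.70251, 0.60682) = -49.180° → normalised to [0°, 360°): 310.820°.

311°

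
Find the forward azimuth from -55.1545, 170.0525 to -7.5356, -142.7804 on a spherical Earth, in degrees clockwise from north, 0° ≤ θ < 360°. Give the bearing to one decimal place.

Δλ = -142.7804 − 170.0525 = -312.8329°; wrapped into (−180°, 180°]: 47.1671°.
θ = atan2( sin Δλ · cos φ₂ , cos φ₁ · sin φ₂ − sin φ₁ · cos φ₂ · cos Δλ )
  = atan2(0.72701, 0.47821) = 56.664° → normalised to [0°, 360°): 56.664°.

56.7°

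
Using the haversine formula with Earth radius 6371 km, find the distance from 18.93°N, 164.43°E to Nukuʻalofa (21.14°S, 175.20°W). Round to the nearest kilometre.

Δλ = -175.20 − 164.43 = -339.63°; wrapped into (−180°, 180°]: 20.37°.
Δφ = -21.14 − 18.93 = -40.07°.
a = sin²(Δφ/2) + cos φ₁ · cos φ₂ · sin²(Δλ/2) = 0.144957.
c = 2·atan2(√a, √(1−a)) = 0.78118 rad → d = 6371·c ≈ 4976.87 km.

4977 km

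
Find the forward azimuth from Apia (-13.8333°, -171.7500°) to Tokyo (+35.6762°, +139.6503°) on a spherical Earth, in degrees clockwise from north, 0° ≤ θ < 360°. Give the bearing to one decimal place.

318.7°

Δλ = 139.6503 − -171.7500 = 311.4003°; wrapped into (−180°, 180°]: -48.5997°.
θ = atan2( sin Δλ · cos φ₂ , cos φ₁ · sin φ₂ − sin φ₁ · cos φ₂ · cos Δλ )
  = atan2(-0.60933, 0.69473) = -41.253° → normalised to [0°, 360°): 318.747°.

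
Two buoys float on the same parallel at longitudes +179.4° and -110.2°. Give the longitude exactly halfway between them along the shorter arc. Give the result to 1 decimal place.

-145.4°

Signed shortest Δλ from +179.4° to -110.2° is +70.4°.
Midpoint longitude = +179.4° + (+70.4°)/2 = +179.4° + 35.2° = +214.6°.
Normalise into (−180°, 180°]: -145.4°.
(The naïve average (+179.4 + -110.2)/2 = 34.6° is on the wrong side of the globe.)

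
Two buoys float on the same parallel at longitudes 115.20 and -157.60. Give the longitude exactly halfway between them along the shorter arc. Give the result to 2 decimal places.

+158.80°

Signed shortest Δλ from +115.20° to -157.60° is +87.20°.
Midpoint longitude = +115.20° + (+87.20°)/2 = +115.20° + 43.60° = +158.80°.
(The naïve average (+115.20 + -157.60)/2 = -21.2° is on the wrong side of the globe.)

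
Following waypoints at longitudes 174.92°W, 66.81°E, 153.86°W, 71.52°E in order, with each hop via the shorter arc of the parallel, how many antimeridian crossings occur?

3

Leg 1: -174.92° → +66.81°, shortest Δλ = -118.27° (west) — crosses 180°.
Leg 2: +66.81° → -153.86°, shortest Δλ = 139.33° (east) — crosses 180°.
Leg 3: -153.86° → +71.52°, shortest Δλ = -134.62° (west) — crosses 180°.
Total crossings: 3.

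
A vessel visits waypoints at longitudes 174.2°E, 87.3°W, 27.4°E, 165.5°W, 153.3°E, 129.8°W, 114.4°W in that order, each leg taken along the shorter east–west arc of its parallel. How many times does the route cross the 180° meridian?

4

Leg 1: +174.2° → -87.3°, shortest Δλ = 98.5° (east) — crosses 180°.
Leg 2: -87.3° → +27.4°, shortest Δλ = 114.7° (east) — does not cross 180°.
Leg 3: +27.4° → -165.5°, shortest Δλ = 167.1° (east) — crosses 180°.
Leg 4: -165.5° → +153.3°, shortest Δλ = -41.2° (west) — crosses 180°.
Leg 5: +153.3° → -129.8°, shortest Δλ = 76.9° (east) — crosses 180°.
Leg 6: -129.8° → -114.4°, shortest Δλ = 15.4° (east) — does not cross 180°.
Total crossings: 4.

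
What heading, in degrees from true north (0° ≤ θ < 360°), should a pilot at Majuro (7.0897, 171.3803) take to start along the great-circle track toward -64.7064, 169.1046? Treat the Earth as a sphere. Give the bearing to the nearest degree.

Δλ = 169.1046 − 171.3803 = -2.2757°.
θ = atan2( sin Δλ · cos φ₂ , cos φ₁ · sin φ₂ − sin φ₁ · cos φ₂ · cos Δλ )
  = atan2(-0.01697, -0.94991) = -178.977° → normalised to [0°, 360°): 181.023°.

181°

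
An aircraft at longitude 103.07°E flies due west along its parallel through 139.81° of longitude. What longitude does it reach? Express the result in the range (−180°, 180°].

Start at +103.07°; shift −139.81° → -36.74°.
-36.74° already lies in (−180°, 180°].

36.74°W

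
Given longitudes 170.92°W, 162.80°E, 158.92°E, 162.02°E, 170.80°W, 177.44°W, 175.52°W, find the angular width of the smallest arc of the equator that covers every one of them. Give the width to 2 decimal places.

Sort the longitudes: -177.44°, -175.52°, -170.92°, -170.80°, +158.92°, +162.02°, +162.80°.
Eastward gaps between consecutive values (wrapping around): 1.92°, 4.60°, 0.12°, 329.72°, 3.10°, 0.78°, 19.76°.
Largest gap = 329.72° ⇒ minimal covering band is its complement: 360° − 329.72° = 30.28°.
Band runs from +158.92° eastward to -170.80°, crossing the antimeridian.

30.28°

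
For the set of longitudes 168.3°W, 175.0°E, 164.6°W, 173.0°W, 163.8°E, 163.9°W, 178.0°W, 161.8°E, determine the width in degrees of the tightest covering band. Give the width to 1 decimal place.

34.3°

Sort the longitudes: -178.0°, -173.0°, -168.3°, -164.6°, -163.9°, +161.8°, +163.8°, +175.0°.
Eastward gaps between consecutive values (wrapping around): 5.0°, 4.7°, 3.7°, 0.7°, 325.7°, 2.0°, 11.2°, 7.0°.
Largest gap = 325.7° ⇒ minimal covering band is its complement: 360° − 325.7° = 34.3°.
Band runs from +161.8° eastward to -163.9°, crossing the antimeridian.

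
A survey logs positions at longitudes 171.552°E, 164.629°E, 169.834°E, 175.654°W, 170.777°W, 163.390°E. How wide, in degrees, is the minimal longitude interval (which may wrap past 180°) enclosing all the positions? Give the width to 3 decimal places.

25.833°

Sort the longitudes: -175.654°, -170.777°, +163.390°, +164.629°, +169.834°, +171.552°.
Eastward gaps between consecutive values (wrapping around): 4.877°, 334.167°, 1.239°, 5.205°, 1.718°, 12.794°.
Largest gap = 334.167° ⇒ minimal covering band is its complement: 360° − 334.167° = 25.833°.
Band runs from +163.390° eastward to -170.777°, crossing the antimeridian.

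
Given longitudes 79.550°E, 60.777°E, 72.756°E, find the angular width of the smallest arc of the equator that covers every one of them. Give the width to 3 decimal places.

Sort the longitudes: +60.777°, +72.756°, +79.550°.
Eastward gaps between consecutive values (wrapping around): 11.979°, 6.794°, 341.227°.
Largest gap = 341.227° ⇒ minimal covering band is its complement: 360° − 341.227° = 18.773°.
Band runs from +60.777° eastward to +79.550°.

18.773°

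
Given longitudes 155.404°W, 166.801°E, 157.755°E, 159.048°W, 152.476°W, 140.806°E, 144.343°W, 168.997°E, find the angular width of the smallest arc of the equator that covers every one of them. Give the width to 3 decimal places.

74.851°

Sort the longitudes: -159.048°, -155.404°, -152.476°, -144.343°, +140.806°, +157.755°, +166.801°, +168.997°.
Eastward gaps between consecutive values (wrapping around): 3.644°, 2.928°, 8.133°, 285.149°, 16.949°, 9.046°, 2.196°, 31.955°.
Largest gap = 285.149° ⇒ minimal covering band is its complement: 360° − 285.149° = 74.851°.
Band runs from +140.806° eastward to -144.343°, crossing the antimeridian.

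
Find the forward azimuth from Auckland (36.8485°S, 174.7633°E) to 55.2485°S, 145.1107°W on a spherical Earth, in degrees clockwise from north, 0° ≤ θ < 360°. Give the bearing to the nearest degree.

Δλ = -145.1107 − 174.7633 = -319.8740°; wrapped into (−180°, 180°]: 40.1260°.
θ = atan2( sin Δλ · cos φ₂ , cos φ₁ · sin φ₂ − sin φ₁ · cos φ₂ · cos Δλ )
  = atan2(0.36736, -0.39611) = 137.156° → normalised to [0°, 360°): 137.156°.

137°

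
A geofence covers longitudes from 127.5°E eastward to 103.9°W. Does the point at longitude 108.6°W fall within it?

Band width going east from +127.5° to -103.9°: ((-103.9 − 127.5) mod 360) = 128.6°.
Offset of -108.6° east of the west edge: ((-108.6 − 127.5) mod 360) = 123.9°.
123.9° ≤ 128.6° ⇒ inside.

Yes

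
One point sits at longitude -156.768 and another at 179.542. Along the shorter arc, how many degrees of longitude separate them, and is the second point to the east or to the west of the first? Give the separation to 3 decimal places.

Raw difference: 179.542 − -156.768 = 336.31°.
Normalise into (−180°, 180°]: 336.31° − 360° = -23.69°.
Negative ⇒ the second point lies to the west; separation 23.690°.

23.690° west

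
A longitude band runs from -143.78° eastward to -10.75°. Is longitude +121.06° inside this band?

No

Band width going east from -143.78° to -10.75°: ((-10.75 − -143.78) mod 360) = 133.03°.
Offset of +121.06° east of the west edge: ((121.06 − -143.78) mod 360) = 264.84°.
264.84° > 133.03° ⇒ outside.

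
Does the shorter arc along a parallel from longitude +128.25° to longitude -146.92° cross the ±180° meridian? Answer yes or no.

Yes

Naïve |-146.92 − 128.25| = 275.17° > 180°, so the shorter arc goes the other way round — across 180°.
Signed shortest Δλ = ((-146.92 − 128.25 + 180) mod 360) − 180 = 84.83°.
Going east by 84.83° from +128.25° passes through 180° before reaching -146.92°.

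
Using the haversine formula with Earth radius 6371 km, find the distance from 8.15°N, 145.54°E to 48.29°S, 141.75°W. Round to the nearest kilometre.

9434 km

Δλ = -141.75 − 145.54 = -287.29°; wrapped into (−180°, 180°]: 72.71°.
Δφ = -48.29 − 8.15 = -56.44°.
a = sin²(Δφ/2) + cos φ₁ · cos φ₂ · sin²(Δλ/2) = 0.455039.
c = 2·atan2(√a, √(1−a)) = 1.48075 rad → d = 6371·c ≈ 9433.87 km.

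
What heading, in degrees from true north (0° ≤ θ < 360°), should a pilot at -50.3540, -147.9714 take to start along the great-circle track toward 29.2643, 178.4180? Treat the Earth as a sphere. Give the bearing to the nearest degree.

Δλ = 178.4180 − -147.9714 = 326.3894°; wrapped into (−180°, 180°]: -33.6106°.
θ = atan2( sin Δλ · cos φ₂ , cos φ₁ · sin φ₂ − sin φ₁ · cos φ₂ · cos Δλ )
  = atan2(-0.48290, 0.87133) = -28.996° → normalised to [0°, 360°): 331.004°.

331°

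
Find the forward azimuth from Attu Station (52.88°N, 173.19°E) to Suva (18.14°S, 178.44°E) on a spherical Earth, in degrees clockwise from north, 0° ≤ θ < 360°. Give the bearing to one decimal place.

Δλ = 178.44 − 173.19 = 5.25°.
θ = atan2( sin Δλ · cos φ₂ , cos φ₁ · sin φ₂ − sin φ₁ · cos φ₂ · cos Δλ )
  = atan2(0.08695, -0.94245) = 174.729° → normalised to [0°, 360°): 174.729°.

174.7°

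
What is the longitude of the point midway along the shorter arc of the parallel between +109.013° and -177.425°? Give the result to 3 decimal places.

+145.794°

Signed shortest Δλ from +109.013° to -177.425° is +73.562°.
Midpoint longitude = +109.013° + (+73.562°)/2 = +109.013° + 36.781° = +145.794°.
(The naïve average (+109.013 + -177.425)/2 = -34.206° is on the wrong side of the globe.)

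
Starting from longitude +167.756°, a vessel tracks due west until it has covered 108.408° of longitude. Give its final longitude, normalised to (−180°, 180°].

Start at +167.756°; shift −108.408° → +59.348°.
+59.348° already lies in (−180°, 180°].

+59.348°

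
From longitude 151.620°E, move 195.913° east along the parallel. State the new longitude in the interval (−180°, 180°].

12.467°W

Start at +151.620°; shift +195.913° → +347.533°.
+347.533° lies outside (−180°, 180°]; subtract 360° → -12.467°.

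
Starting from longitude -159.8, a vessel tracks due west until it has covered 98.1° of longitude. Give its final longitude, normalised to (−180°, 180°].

+102.1°

Start at -159.8°; shift −98.1° → -257.9°.
-257.9° lies outside (−180°, 180°]; add 360° → +102.1°.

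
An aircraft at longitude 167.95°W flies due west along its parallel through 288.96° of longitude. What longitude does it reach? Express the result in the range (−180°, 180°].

Start at -167.95°; shift −288.96° → -456.91°.
-456.91° lies outside (−180°, 180°]; add 360° → -96.91°.

96.91°W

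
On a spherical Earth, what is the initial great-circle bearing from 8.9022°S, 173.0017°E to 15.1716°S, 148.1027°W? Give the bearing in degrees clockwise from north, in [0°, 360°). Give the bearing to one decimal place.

103.2°

Δλ = -148.1027 − 173.0017 = -321.1044°; wrapped into (−180°, 180°]: 38.8956°.
θ = atan2( sin Δλ · cos φ₂ , cos φ₁ · sin φ₂ − sin φ₁ · cos φ₂ · cos Δλ )
  = atan2(0.60602, -0.14232) = 103.216° → normalised to [0°, 360°): 103.216°.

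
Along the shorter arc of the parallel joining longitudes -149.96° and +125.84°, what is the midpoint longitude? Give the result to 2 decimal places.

Signed shortest Δλ from -149.96° to +125.84° is -84.20°.
Midpoint longitude = -149.96° + (-84.20°)/2 = -149.96° − 42.10° = -192.06°.
Normalise into (−180°, 180°]: +167.94°.
(The naïve average (-149.96 + +125.84)/2 = -12.06° is on the wrong side of the globe.)

+167.94°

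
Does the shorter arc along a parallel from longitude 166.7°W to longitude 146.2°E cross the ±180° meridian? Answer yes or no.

Naïve |146.2 − -166.7| = 312.9° > 180°, so the shorter arc goes the other way round — across 180°.
Signed shortest Δλ = ((146.2 − -166.7 + 180) mod 360) − 180 = -47.1°.
Going west by 47.1° from -166.7° passes through 180° before reaching +146.2°.

Yes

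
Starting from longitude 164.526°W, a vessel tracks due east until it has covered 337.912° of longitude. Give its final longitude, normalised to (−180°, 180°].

Start at -164.526°; shift +337.912° → +173.386°.
+173.386° already lies in (−180°, 180°].

173.386°E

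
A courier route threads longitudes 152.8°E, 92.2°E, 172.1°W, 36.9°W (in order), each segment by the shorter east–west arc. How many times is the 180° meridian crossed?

Leg 1: +152.8° → +92.2°, shortest Δλ = -60.6° (west) — does not cross 180°.
Leg 2: +92.2° → -172.1°, shortest Δλ = 95.7° (east) — crosses 180°.
Leg 3: -172.1° → -36.9°, shortest Δλ = 135.2° (east) — does not cross 180°.
Total crossings: 1.

1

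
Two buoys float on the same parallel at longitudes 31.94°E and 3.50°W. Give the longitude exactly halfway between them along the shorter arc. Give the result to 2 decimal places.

14.22°E

Signed shortest Δλ from +31.94° to -3.50° is -35.44°.
Midpoint longitude = +31.94° + (-35.44°)/2 = +31.94° − 17.72° = +14.22°.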